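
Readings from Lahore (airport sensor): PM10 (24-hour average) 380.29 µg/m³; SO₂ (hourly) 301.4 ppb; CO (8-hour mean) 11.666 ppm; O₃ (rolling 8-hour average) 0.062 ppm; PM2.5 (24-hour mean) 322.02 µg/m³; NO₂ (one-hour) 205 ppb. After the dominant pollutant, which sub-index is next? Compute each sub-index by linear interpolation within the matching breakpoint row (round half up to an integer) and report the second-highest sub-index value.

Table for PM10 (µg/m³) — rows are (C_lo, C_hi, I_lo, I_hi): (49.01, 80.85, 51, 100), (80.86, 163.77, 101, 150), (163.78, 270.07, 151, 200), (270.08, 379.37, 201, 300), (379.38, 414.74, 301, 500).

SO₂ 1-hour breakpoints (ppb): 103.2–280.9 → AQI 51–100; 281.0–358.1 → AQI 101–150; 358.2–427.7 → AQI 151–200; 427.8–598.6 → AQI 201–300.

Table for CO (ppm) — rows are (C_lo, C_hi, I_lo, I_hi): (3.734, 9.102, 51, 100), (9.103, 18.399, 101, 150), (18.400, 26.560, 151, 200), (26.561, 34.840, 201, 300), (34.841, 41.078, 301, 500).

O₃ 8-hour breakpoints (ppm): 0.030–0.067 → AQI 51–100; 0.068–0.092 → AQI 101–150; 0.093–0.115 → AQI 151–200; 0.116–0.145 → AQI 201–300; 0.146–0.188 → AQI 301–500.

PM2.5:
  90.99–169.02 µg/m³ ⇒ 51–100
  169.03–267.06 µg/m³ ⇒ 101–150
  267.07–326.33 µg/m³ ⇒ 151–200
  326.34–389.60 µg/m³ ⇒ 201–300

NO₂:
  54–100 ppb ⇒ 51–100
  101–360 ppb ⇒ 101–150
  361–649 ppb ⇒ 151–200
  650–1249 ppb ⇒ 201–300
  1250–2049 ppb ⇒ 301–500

196

PM10 380.29: bracket 379.38–414.74 → index 301–500; slope 199/35.36, offset 0.91.
AQI = 301 + 199/35.36·0.91 ≈ 306.12 ⇒ 306.
SO₂: 301.4 ∈ [281.0, 358.1] ↔ index [101, 150].
101 + (301.4−281.0)·(150−101)/(358.1−281.0) = 101 + 20.4·49/77.1 ≈ 113.96, so AQI = 114.
CO 11.666: bracket 9.103–18.399 → index 101–150; slope 49/9.296, offset 2.563.
AQI = 101 + 49/9.296·2.563 ≈ 114.51 ⇒ 115.
O₃: row 0.030–0.067 (AQI 51–100). (100−51)·(0.062−0.030)/(0.067−0.030) + 51 = 49·0.032/0.037 + 51 ≈ 93.38 → 93.
PM2.5 322.02: bracket 267.07–326.33 → index 151–200; slope 49/59.26, offset 54.95.
AQI = 151 + 49/59.26·54.95 ≈ 196.44 ⇒ 196.
NO₂: 205 lies in 101–360, so I_lo=101, I_hi=150, C_lo=101, C_hi=360.
(150−101)/(360−101) × (205−101) + 101 = 49/259 × 104 + 101 ≈ 120.68 → 121.
Sub-indices: PM10→306, SO₂→114, CO→115, O₃→93, PM2.5→196, NO₂→121. Ranked high→low: 306, 196, 121, 115, 114, 93. Second-highest sub-index = 196.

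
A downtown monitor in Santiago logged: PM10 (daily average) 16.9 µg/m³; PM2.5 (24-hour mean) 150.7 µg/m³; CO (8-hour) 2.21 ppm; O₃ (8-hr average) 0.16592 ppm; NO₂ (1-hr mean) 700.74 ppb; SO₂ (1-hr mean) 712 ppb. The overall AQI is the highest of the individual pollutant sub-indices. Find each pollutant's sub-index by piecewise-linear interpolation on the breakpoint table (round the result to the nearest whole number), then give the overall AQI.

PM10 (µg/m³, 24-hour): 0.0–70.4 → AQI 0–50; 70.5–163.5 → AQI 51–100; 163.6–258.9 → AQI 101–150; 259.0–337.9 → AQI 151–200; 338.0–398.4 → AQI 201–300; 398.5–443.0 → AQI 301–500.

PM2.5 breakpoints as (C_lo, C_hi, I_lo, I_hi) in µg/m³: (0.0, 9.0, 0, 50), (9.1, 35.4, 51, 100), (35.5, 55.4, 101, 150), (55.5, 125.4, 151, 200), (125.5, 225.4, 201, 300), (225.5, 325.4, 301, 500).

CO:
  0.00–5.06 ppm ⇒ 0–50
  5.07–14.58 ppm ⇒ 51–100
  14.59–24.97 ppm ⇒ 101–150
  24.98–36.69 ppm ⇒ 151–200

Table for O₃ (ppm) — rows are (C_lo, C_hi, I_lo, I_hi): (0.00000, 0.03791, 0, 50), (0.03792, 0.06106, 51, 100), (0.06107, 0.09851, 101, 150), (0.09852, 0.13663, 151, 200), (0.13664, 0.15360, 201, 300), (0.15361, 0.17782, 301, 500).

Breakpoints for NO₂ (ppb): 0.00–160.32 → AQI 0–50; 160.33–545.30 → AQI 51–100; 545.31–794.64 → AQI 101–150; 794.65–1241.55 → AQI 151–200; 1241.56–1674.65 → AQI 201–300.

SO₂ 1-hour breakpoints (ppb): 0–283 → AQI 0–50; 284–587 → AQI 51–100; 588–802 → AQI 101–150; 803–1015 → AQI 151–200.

402

PM10: row 0.0–70.4 (AQI 0–50). (50−0)·(16.9−0.0)/(70.4−0.0) + 0 = 50·16.9/70.4 + 0 ≈ 12.00 → 12.
PM2.5: row 125.5–225.4 (AQI 201–300). (300−201)·(150.7−125.5)/(225.4−125.5) + 201 = 99·25.2/99.9 + 201 ≈ 225.97 → 226.
CO 2.21: bracket 0.00–5.06 → index 0–50; slope 50/5.06, offset 2.21.
AQI = 0 + 50/5.06·2.21 ≈ 21.84 ⇒ 22.
O₃: 0.16592 lies in 0.15361–0.17782, so I_lo=301, I_hi=500, C_lo=0.15361, C_hi=0.17782.
(500−301)/(0.17782−0.15361) × (0.16592−0.15361) + 301 = 199/0.02421 × 0.01231 + 301 ≈ 402.19 → 402.
NO₂: 700.74 ∈ [545.31, 794.64] ↔ index [101, 150].
101 + (700.74−545.31)·(150−101)/(794.64−545.31) = 101 + 155.43·49/249.33 ≈ 131.55, so AQI = 132.
SO₂: row 588–802 (AQI 101–150). (150−101)·(712−588)/(802−588) + 101 = 49·124/214 + 101 ≈ 129.39 → 129.
Sub-indices: PM10→12, PM2.5→226, CO→22, O₃→402, NO₂→132, SO₂→129. Overall AQI = max = 402; dominant pollutant is O₃.
AQI 402: Hazardous.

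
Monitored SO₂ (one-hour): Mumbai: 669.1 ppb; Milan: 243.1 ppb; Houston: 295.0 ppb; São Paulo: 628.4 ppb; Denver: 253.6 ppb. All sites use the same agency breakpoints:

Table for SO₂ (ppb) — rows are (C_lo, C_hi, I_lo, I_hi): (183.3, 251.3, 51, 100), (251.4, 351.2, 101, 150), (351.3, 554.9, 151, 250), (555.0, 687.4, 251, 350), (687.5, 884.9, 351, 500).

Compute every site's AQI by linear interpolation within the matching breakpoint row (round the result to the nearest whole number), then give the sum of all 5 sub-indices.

960

Mumbai: row 555.0–687.4 (AQI 251–350). (350−251)·(669.1−555.0)/(687.4−555.0) + 251 = 99·114.1/132.4 + 251 ≈ 336.32 → 336.
Milan: row 183.3–251.3 (AQI 51–100). (100−51)·(243.1−183.3)/(251.3−183.3) + 51 = 49·59.8/68.0 + 51 ≈ 94.09 → 94.
Houston: row 251.4–351.2 (AQI 101–150). (150−101)·(295.0−251.4)/(351.2−251.4) + 101 = 49·43.6/99.8 + 101 ≈ 122.41 → 122.
São Paulo: 628.4 ∈ [555.0, 687.4] ↔ index [251, 350].
251 + (628.4−555.0)·(350−251)/(687.4−555.0) = 251 + 73.4·99/132.4 ≈ 305.88, so AQI = 306.
Denver: 253.6 lies in 251.4–351.2, so I_lo=101, I_hi=150, C_lo=251.4, C_hi=351.2.
(150−101)/(351.2−251.4) × (253.6−251.4) + 101 = 49/99.8 × 2.2 + 101 ≈ 102.08 → 102.
AQIs: Mumbai=336, Milan=94, Houston=122, São Paulo=306, Denver=102. Sum = 336 + 94 + 122 + 306 + 102 = 960.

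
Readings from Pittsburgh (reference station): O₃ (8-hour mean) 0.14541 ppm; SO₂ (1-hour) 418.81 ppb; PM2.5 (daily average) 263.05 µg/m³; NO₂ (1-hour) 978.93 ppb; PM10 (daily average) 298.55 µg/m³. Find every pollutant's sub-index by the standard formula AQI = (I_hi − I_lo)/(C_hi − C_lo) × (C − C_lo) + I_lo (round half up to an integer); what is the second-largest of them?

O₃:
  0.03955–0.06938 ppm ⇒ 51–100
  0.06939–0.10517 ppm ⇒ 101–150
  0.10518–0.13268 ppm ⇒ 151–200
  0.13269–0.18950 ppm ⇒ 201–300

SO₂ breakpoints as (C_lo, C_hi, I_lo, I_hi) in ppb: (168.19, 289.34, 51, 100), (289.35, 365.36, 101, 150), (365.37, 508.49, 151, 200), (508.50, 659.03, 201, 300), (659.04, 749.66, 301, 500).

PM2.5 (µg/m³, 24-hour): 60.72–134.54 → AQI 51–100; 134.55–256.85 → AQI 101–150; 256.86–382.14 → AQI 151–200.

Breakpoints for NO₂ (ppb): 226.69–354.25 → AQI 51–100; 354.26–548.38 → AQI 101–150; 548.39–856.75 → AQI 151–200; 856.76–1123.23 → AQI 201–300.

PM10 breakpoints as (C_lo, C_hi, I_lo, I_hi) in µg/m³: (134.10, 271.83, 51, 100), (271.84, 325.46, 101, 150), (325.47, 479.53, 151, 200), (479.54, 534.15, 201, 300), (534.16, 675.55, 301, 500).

O₃ 0.14541: bracket 0.13269–0.18950 → index 201–300; slope 99/0.05681, offset 0.01272.
AQI = 201 + 99/0.05681·0.01272 ≈ 223.17 ⇒ 223.
SO₂: 418.81 ∈ [365.37, 508.49] ↔ index [151, 200].
151 + (418.81−365.37)·(200−151)/(508.49−365.37) = 151 + 53.44·49/143.12 ≈ 169.30, so AQI = 169.
PM2.5: 263.05 ∈ [256.86, 382.14] ↔ index [151, 200].
151 + (263.05−256.86)·(200−151)/(382.14−256.86) = 151 + 6.19·49/125.28 ≈ 153.42, so AQI = 153.
NO₂ 978.93: bracket 856.76–1123.23 → index 201–300; slope 99/266.47, offset 122.17.
AQI = 201 + 99/266.47·122.17 ≈ 246.39 ⇒ 246.
PM10: row 271.84–325.46 (AQI 101–150). (150−101)·(298.55−271.84)/(325.46−271.84) + 101 = 49·26.71/53.62 + 101 ≈ 125.41 → 125.
Sub-indices: O₃→223, SO₂→169, PM2.5→153, NO₂→246, PM10→125. Ranked high→low: 246, 223, 169, 153, 125. Second-highest sub-index = 223.

223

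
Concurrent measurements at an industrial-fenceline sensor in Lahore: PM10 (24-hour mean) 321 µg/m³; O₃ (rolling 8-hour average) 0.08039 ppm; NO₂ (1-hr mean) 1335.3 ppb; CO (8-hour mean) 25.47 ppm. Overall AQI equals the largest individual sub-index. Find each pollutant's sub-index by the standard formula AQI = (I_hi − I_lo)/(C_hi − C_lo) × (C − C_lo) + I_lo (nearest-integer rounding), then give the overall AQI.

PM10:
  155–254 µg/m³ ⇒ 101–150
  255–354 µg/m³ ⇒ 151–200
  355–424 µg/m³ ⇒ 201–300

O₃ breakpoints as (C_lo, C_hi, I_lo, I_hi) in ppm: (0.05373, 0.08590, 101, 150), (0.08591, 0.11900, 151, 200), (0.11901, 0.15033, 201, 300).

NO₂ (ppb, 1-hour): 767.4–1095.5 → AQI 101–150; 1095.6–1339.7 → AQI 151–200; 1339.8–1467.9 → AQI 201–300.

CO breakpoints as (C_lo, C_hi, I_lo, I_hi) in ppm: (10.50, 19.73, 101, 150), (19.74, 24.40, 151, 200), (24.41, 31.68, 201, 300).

215

PM10: row 255–354 (AQI 151–200). (200−151)·(321−255)/(354−255) + 151 = 49·66/99 + 151 ≈ 183.67 → 184.
O₃: row 0.05373–0.08590 (AQI 101–150). (150−101)·(0.08039−0.05373)/(0.08590−0.05373) + 101 = 49·0.02666/0.03217 + 101 ≈ 141.61 → 142.
NO₂: row 1095.6–1339.7 (AQI 151–200). (200−151)·(1335.3−1095.6)/(1339.7−1095.6) + 151 = 49·239.7/244.1 + 151 ≈ 199.12 → 199.
CO: 25.47 lies in 24.41–31.68, so I_lo=201, I_hi=300, C_lo=24.41, C_hi=31.68.
(300−201)/(31.68−24.41) × (25.47−24.41) + 201 = 99/7.27 × 1.06 + 201 ≈ 215.43 → 215.
Sub-indices: PM10→184, O₃→142, NO₂→199, CO→215. Overall AQI = max = 215; dominant pollutant is CO.
AQI 215: Very Unhealthy.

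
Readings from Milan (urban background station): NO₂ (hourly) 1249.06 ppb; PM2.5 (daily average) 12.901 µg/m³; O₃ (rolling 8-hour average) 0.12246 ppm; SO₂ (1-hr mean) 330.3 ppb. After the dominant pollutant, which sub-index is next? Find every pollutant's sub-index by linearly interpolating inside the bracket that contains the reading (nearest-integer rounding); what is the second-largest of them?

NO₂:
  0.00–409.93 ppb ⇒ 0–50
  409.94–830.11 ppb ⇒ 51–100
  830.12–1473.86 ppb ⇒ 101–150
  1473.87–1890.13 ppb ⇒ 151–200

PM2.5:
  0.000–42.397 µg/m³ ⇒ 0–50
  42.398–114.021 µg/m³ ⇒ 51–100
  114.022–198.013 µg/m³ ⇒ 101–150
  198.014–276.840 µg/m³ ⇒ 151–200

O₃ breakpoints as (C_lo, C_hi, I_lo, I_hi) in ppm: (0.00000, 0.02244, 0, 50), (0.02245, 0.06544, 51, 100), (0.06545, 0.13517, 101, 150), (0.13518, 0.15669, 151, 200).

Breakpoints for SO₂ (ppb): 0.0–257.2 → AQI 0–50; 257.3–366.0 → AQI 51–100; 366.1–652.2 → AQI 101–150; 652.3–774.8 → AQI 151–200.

133

NO₂ 1249.06: bracket 830.12–1473.86 → index 101–150; slope 49/643.74, offset 418.94.
AQI = 101 + 49/643.74·418.94 ≈ 132.89 ⇒ 133.
PM2.5 12.901: bracket 0.000–42.397 → index 0–50; slope 50/42.397, offset 12.901.
AQI = 0 + 50/42.397·12.901 ≈ 15.21 ⇒ 15.
O₃: row 0.06545–0.13517 (AQI 101–150). (150−101)·(0.12246−0.06545)/(0.13517−0.06545) + 101 = 49·0.05701/0.06972 + 101 ≈ 141.07 → 141.
SO₂ 330.3: bracket 257.3–366.0 → index 51–100; slope 49/108.7, offset 73.0.
AQI = 51 + 49/108.7·73.0 ≈ 83.91 ⇒ 84.
Sub-indices: NO₂→133, PM2.5→15, O₃→141, SO₂→84. Ranked high→low: 141, 133, 84, 15. Second-highest sub-index = 133.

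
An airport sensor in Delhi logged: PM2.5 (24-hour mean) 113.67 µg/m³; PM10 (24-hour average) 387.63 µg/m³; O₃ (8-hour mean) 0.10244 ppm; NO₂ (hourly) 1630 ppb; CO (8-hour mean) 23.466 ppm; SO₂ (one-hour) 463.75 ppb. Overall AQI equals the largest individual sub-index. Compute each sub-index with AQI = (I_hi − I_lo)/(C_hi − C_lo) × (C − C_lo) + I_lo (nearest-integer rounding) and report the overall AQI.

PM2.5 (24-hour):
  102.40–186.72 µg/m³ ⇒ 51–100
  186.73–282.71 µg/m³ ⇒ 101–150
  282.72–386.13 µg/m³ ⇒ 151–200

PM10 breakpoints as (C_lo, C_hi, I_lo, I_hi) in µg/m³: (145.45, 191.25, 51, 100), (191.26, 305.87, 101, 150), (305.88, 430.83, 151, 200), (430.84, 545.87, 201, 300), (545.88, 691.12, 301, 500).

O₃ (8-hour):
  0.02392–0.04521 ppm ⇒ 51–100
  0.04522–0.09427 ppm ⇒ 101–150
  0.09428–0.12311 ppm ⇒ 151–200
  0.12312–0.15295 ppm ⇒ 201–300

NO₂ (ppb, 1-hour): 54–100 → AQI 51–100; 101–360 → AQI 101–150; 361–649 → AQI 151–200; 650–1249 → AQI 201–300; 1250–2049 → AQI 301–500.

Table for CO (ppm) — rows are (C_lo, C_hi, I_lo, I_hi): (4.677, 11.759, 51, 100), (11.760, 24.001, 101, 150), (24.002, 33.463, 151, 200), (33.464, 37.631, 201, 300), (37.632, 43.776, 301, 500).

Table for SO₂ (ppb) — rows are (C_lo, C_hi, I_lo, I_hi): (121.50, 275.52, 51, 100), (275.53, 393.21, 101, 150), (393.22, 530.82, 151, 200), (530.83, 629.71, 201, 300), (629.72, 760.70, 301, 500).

396

PM2.5: 113.67 ∈ [102.40, 186.72] ↔ index [51, 100].
51 + (113.67−102.40)·(100−51)/(186.72−102.40) = 51 + 11.27·49/84.32 ≈ 57.55, so AQI = 58.
PM10: row 305.88–430.83 (AQI 151–200). (200−151)·(387.63−305.88)/(430.83−305.88) + 151 = 49·81.75/124.95 + 151 ≈ 183.06 → 183.
O₃: 0.10244 lies in 0.09428–0.12311, so I_lo=151, I_hi=200, C_lo=0.09428, C_hi=0.12311.
(200−151)/(0.12311−0.09428) × (0.10244−0.09428) + 151 = 49/0.02883 × 0.00816 + 151 ≈ 164.87 → 165.
NO₂ 1630: bracket 1250–2049 → index 301–500; slope 199/799, offset 380.
AQI = 301 + 199/799·380 ≈ 395.64 ⇒ 396.
CO: 23.466 ∈ [11.760, 24.001] ↔ index [101, 150].
101 + (23.466−11.760)·(150−101)/(24.001−11.760) = 101 + 11.706·49/12.241 ≈ 147.86, so AQI = 148.
SO₂: 463.75 ∈ [393.22, 530.82] ↔ index [151, 200].
151 + (463.75−393.22)·(200−151)/(530.82−393.22) = 151 + 70.53·49/137.60 ≈ 176.12, so AQI = 176.
Sub-indices: PM2.5→58, PM10→183, O₃→165, NO₂→396, CO→148, SO₂→176. Overall AQI = max = 396; dominant pollutant is NO₂.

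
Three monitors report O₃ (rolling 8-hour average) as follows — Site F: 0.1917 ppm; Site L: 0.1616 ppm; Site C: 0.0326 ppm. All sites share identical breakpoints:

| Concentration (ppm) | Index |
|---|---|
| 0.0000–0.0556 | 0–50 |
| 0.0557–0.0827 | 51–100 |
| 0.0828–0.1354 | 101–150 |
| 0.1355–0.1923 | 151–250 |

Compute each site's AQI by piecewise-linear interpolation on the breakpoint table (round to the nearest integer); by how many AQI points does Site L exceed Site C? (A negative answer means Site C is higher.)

Site F 0.1917: bracket 0.1355–0.1923 → index 151–250; slope 99/0.0568, offset 0.0562.
AQI = 151 + 99/0.0568·0.0562 ≈ 248.95 ⇒ 249.
Site L 0.1616: bracket 0.1355–0.1923 → index 151–250; slope 99/0.0568, offset 0.0261.
AQI = 151 + 99/0.0568·0.0261 ≈ 196.49 ⇒ 196.
Site C 0.0326: bracket 0.0000–0.0556 → index 0–50; slope 50/0.0556, offset 0.0326.
AQI = 0 + 50/0.0556·0.0326 ≈ 29.32 ⇒ 29.
AQIs: Site F=249, Site L=196, Site C=29. Site L (196) − Site C (29) = 167.

167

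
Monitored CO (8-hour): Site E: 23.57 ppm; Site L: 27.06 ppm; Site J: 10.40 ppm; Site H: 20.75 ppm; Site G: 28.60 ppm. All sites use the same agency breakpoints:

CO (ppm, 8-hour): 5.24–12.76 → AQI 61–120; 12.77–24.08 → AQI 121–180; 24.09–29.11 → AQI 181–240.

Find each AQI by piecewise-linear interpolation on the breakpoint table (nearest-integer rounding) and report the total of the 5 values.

891

Site E: row 12.77–24.08 (AQI 121–180). (180−121)·(23.57−12.77)/(24.08−12.77) + 121 = 59·10.80/11.31 + 121 ≈ 177.34 → 177.
Site L: 27.06 ∈ [24.09, 29.11] ↔ index [181, 240].
181 + (27.06−24.09)·(240−181)/(29.11−24.09) = 181 + 2.97·59/5.02 ≈ 215.91, so AQI = 216.
Site J: row 5.24–12.76 (AQI 61–120). (120−61)·(10.40−5.24)/(12.76−5.24) + 61 = 59·5.16/7.52 + 61 ≈ 101.48 → 101.
Site H: 20.75 ∈ [12.77, 24.08] ↔ index [121, 180].
121 + (20.75−12.77)·(180−121)/(24.08−12.77) = 121 + 7.98·59/11.31 ≈ 162.63, so AQI = 163.
Site G: 28.60 ∈ [24.09, 29.11] ↔ index [181, 240].
181 + (28.60−24.09)·(240−181)/(29.11−24.09) = 181 + 4.51·59/5.02 ≈ 234.01, so AQI = 234.
AQIs: Site E=177, Site L=216, Site J=101, Site H=163, Site G=234. Sum = 177 + 216 + 101 + 163 + 234 = 891.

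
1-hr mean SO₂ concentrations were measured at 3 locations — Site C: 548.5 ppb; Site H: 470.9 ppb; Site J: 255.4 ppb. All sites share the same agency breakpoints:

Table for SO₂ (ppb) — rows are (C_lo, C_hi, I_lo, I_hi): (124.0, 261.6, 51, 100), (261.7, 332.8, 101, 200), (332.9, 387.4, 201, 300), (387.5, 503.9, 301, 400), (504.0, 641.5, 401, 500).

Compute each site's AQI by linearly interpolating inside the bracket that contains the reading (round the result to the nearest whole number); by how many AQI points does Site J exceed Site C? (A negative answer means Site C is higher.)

-335

Site C 548.5: bracket 504.0–641.5 → index 401–500; slope 99/137.5, offset 44.5.
AQI = 401 + 99/137.5·44.5 ≈ 433.04 ⇒ 433.
Site H: 470.9 ∈ [387.5, 503.9] ↔ index [301, 400].
301 + (470.9−387.5)·(400−301)/(503.9−387.5) = 301 + 83.4·99/116.4 ≈ 371.93, so AQI = 372.
Site J: row 124.0–261.6 (AQI 51–100). (100−51)·(255.4−124.0)/(261.6−124.0) + 51 = 49·131.4/137.6 + 51 ≈ 97.79 → 98.
AQIs: Site C=433, Site H=372, Site J=98. Site J (98) − Site C (433) = -335.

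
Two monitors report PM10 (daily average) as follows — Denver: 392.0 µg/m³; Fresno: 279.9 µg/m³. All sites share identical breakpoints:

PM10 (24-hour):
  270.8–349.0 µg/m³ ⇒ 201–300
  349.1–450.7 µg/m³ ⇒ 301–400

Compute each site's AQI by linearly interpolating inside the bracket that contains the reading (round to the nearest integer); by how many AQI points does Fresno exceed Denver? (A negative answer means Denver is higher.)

Denver: 392.0 ∈ [349.1, 450.7] ↔ index [301, 400].
301 + (392.0−349.1)·(400−301)/(450.7−349.1) = 301 + 42.9·99/101.6 ≈ 342.80, so AQI = 343.
Fresno: 279.9 lies in 270.8–349.0, so I_lo=201, I_hi=300, C_lo=270.8, C_hi=349.0.
(300−201)/(349.0−270.8) × (279.9−270.8) + 201 = 99/78.2 × 9.1 + 201 ≈ 212.52 → 213.
AQIs: Denver=343, Fresno=213. Fresno (213) − Denver (343) = -130.

-130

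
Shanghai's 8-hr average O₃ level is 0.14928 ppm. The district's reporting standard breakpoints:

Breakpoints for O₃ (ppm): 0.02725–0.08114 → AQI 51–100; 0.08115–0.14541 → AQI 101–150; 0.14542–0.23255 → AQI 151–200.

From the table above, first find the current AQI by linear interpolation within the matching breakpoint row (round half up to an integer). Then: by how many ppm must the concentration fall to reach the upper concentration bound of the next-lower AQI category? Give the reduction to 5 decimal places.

O₃: 0.14928 ∈ [0.14542, 0.23255] ↔ index [151, 200].
151 + (0.14928−0.14542)·(200−151)/(0.23255−0.14542) = 151 + 0.00386·49/0.08713 ≈ 153.17, so AQI = 153.
Current AQI 153 is in the Unhealthy range (151–200). The next-lower category tops out at AQI 150, whose upper concentration bound is 0.14541 ppm.
Reduction needed = 0.14928 − 0.14541 = 0.00387 ppm.

0.00387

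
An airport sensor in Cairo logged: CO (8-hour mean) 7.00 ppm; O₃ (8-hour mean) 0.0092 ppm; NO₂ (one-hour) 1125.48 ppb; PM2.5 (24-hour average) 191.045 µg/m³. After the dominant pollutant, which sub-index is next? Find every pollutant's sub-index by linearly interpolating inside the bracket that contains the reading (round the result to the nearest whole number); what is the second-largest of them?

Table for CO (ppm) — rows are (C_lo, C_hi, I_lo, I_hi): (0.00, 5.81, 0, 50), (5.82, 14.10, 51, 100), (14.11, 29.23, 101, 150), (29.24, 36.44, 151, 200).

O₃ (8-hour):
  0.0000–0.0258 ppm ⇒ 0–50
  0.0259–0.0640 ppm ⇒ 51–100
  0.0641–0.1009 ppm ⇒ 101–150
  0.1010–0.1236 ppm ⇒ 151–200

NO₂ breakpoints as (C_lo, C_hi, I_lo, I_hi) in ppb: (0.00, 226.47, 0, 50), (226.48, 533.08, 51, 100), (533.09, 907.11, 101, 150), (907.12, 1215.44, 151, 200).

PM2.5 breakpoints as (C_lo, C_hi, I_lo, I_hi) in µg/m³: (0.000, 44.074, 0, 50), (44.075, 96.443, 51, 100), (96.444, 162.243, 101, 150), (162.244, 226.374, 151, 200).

CO: row 5.82–14.10 (AQI 51–100). (100−51)·(7.00−5.82)/(14.10−5.82) + 51 = 49·1.18/8.28 + 51 ≈ 57.98 → 58.
O₃: 0.0092 lies in 0.0000–0.0258, so I_lo=0, I_hi=50, C_lo=0.0000, C_hi=0.0258.
(50−0)/(0.0258−0.0000) × (0.0092−0.0000) + 0 = 50/0.0258 × 0.0092 + 0 ≈ 17.83 → 18.
NO₂: 1125.48 lies in 907.12–1215.44, so I_lo=151, I_hi=200, C_lo=907.12, C_hi=1215.44.
(200−151)/(1215.44−907.12) × (1125.48−907.12) + 151 = 49/308.32 × 218.36 + 151 ≈ 185.70 → 186.
PM2.5: 191.045 ∈ [162.244, 226.374] ↔ index [151, 200].
151 + (191.045−162.244)·(200−151)/(226.374−162.244) = 151 + 28.801·49/64.130 ≈ 173.01, so AQI = 173.
Sub-indices: CO→58, O₃→18, NO₂→186, PM2.5→173. Ranked high→low: 186, 173, 58, 18. Second-highest sub-index = 173.

173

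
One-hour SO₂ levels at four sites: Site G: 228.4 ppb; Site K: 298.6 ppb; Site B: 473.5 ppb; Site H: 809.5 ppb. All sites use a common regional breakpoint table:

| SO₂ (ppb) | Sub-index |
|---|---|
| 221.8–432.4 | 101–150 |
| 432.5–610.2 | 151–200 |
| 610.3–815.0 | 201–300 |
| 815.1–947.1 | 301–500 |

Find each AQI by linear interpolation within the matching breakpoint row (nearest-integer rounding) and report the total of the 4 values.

681

Site G: 228.4 lies in 221.8–432.4, so I_lo=101, I_hi=150, C_lo=221.8, C_hi=432.4.
(150−101)/(432.4−221.8) × (228.4−221.8) + 101 = 49/210.6 × 6.6 + 101 ≈ 102.54 → 103.
Site K: 298.6 ∈ [221.8, 432.4] ↔ index [101, 150].
101 + (298.6−221.8)·(150−101)/(432.4−221.8) = 101 + 76.8·49/210.6 ≈ 118.87, so AQI = 119.
Site B: 473.5 lies in 432.5–610.2, so I_lo=151, I_hi=200, C_lo=432.5, C_hi=610.2.
(200−151)/(610.2−432.5) × (473.5−432.5) + 151 = 49/177.7 × 41.0 + 151 ≈ 162.31 → 162.
Site H 809.5: bracket 610.3–815.0 → index 201–300; slope 99/204.7, offset 199.2.
AQI = 201 + 99/204.7·199.2 ≈ 297.34 ⇒ 297.
AQIs: Site G=103, Site K=119, Site B=162, Site H=297. Sum = 103 + 119 + 162 + 297 = 681.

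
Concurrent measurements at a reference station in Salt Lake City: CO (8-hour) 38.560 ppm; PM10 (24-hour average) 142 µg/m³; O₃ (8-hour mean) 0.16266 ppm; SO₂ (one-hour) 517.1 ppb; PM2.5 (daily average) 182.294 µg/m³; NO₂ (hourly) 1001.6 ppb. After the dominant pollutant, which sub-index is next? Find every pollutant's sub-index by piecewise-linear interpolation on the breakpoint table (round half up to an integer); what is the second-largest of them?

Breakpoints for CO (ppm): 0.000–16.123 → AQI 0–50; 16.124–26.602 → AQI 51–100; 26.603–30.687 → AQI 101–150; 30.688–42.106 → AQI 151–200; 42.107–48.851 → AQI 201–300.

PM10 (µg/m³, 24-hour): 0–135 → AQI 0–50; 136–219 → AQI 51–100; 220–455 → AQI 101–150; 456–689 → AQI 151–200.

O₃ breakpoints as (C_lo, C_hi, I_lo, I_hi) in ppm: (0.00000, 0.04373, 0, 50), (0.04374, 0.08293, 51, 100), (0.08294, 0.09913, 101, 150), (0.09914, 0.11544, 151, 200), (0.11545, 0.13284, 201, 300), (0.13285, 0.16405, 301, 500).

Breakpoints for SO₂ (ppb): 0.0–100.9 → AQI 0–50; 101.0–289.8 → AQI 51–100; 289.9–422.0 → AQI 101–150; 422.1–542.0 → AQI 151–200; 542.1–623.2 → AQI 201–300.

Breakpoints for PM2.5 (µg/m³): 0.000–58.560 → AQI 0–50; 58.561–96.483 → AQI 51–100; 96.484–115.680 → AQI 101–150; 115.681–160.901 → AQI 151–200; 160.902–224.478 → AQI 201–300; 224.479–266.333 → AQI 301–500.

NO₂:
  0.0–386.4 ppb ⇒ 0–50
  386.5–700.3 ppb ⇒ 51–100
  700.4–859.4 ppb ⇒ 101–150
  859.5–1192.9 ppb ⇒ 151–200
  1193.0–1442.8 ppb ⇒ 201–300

CO: row 30.688–42.106 (AQI 151–200). (200−151)·(38.560−30.688)/(42.106−30.688) + 151 = 49·7.872/11.418 + 151 ≈ 184.78 → 185.
PM10 142: bracket 136–219 → index 51–100; slope 49/83, offset 6.
AQI = 51 + 49/83·6 ≈ 54.54 ⇒ 55.
O₃ 0.16266: bracket 0.13285–0.16405 → index 301–500; slope 199/0.03120, offset 0.02981.
AQI = 301 + 199/0.03120·0.02981 ≈ 491.13 ⇒ 491.
SO₂: row 422.1–542.0 (AQI 151–200). (200−151)·(517.1−422.1)/(542.0−422.1) + 151 = 49·95.0/119.9 + 151 ≈ 189.82 → 190.
PM2.5 182.294: bracket 160.902–224.478 → index 201–300; slope 99/63.576, offset 21.392.
AQI = 201 + 99/63.576·21.392 ≈ 234.31 ⇒ 234.
NO₂ 1001.6: bracket 859.5–1192.9 → index 151–200; slope 49/333.4, offset 142.1.
AQI = 151 + 49/333.4·142.1 ≈ 171.88 ⇒ 172.
Sub-indices: CO→185, PM10→55, O₃→491, SO₂→190, PM2.5→234, NO₂→172. Ranked high→low: 491, 234, 190, 185, 172, 55. Second-highest sub-index = 234.

234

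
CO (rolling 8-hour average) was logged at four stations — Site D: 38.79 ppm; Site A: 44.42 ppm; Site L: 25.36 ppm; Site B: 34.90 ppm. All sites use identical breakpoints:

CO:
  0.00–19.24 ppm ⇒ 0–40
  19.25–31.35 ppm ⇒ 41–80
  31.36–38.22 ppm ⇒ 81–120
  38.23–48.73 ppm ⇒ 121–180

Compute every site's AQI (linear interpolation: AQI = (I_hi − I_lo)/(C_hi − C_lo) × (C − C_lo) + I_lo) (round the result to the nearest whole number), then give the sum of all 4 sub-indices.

Site D: row 38.23–48.73 (AQI 121–180). (180−121)·(38.79−38.23)/(48.73−38.23) + 121 = 59·0.56/10.50 + 121 ≈ 124.15 → 124.
Site A 44.42: bracket 38.23–48.73 → index 121–180; slope 59/10.50, offset 6.19.
AQI = 121 + 59/10.50·6.19 ≈ 155.78 ⇒ 156.
Site L: 25.36 lies in 19.25–31.35, so I_lo=41, I_hi=80, C_lo=19.25, C_hi=31.35.
(80−41)/(31.35−19.25) × (25.36−19.25) + 41 = 39/12.10 × 6.11 + 41 ≈ 60.69 → 61.
Site B: 34.90 ∈ [31.36, 38.22] ↔ index [81, 120].
81 + (34.90−31.36)·(120−81)/(38.22−31.36) = 81 + 3.54·39/6.86 ≈ 101.13, so AQI = 101.
AQIs: Site D=124, Site A=156, Site L=61, Site B=101. Sum = 124 + 156 + 61 + 101 = 442.

442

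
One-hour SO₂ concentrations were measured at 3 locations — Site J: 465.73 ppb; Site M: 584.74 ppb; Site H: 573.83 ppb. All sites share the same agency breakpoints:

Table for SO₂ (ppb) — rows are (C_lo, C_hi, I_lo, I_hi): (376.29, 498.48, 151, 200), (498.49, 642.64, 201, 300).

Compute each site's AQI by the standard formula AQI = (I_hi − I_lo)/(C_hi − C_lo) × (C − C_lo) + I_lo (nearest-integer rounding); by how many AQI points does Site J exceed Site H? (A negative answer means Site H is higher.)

-66

Site J 465.73: bracket 376.29–498.48 → index 151–200; slope 49/122.19, offset 89.44.
AQI = 151 + 49/122.19·89.44 ≈ 186.87 ⇒ 187.
Site M: 584.74 lies in 498.49–642.64, so I_lo=201, I_hi=300, C_lo=498.49, C_hi=642.64.
(300−201)/(642.64−498.49) × (584.74−498.49) + 201 = 99/144.15 × 86.25 + 201 ≈ 260.24 → 260.
Site H: row 498.49–642.64 (AQI 201–300). (300−201)·(573.83−498.49)/(642.64−498.49) + 201 = 99·75.34/144.15 + 201 ≈ 252.74 → 253.
AQIs: Site J=187, Site M=260, Site H=253. Site J (187) − Site H (253) = -66.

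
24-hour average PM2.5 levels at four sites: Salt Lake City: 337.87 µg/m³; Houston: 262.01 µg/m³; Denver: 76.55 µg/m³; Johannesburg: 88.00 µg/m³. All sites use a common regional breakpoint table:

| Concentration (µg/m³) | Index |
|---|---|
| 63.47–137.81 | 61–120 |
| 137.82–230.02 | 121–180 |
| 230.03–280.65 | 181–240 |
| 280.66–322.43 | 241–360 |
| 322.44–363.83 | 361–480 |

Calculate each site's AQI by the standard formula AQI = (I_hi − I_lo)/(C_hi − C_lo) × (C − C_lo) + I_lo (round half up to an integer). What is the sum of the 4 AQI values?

Salt Lake City 337.87: bracket 322.44–363.83 → index 361–480; slope 119/41.39, offset 15.43.
AQI = 361 + 119/41.39·15.43 ≈ 405.36 ⇒ 405.
Houston: 262.01 ∈ [230.03, 280.65] ↔ index [181, 240].
181 + (262.01−230.03)·(240−181)/(280.65−230.03) = 181 + 31.98·59/50.62 ≈ 218.27, so AQI = 218.
Denver: 76.55 lies in 63.47–137.81, so I_lo=61, I_hi=120, C_lo=63.47, C_hi=137.81.
(120−61)/(137.81−63.47) × (76.55−63.47) + 61 = 59/74.34 × 13.08 + 61 ≈ 71.38 → 71.
Johannesburg: 88.00 ∈ [63.47, 137.81] ↔ index [61, 120].
61 + (88.00−63.47)·(120−61)/(137.81−63.47) = 61 + 24.53·59/74.34 ≈ 80.47, so AQI = 80.
AQIs: Salt Lake City=405, Houston=218, Denver=71, Johannesburg=80. Sum = 405 + 218 + 71 + 80 = 774.

774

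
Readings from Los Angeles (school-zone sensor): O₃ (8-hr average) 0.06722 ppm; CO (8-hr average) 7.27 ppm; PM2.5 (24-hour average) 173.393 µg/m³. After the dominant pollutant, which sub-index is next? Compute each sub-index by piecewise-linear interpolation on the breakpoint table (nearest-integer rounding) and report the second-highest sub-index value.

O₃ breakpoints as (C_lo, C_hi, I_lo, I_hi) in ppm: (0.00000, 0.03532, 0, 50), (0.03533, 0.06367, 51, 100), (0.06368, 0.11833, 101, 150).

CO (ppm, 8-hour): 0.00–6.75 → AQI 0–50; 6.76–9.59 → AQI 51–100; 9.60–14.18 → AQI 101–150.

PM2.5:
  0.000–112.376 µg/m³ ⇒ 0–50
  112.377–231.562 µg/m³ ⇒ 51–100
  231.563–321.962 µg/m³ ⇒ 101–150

76

O₃: row 0.06368–0.11833 (AQI 101–150). (150−101)·(0.06722−0.06368)/(0.11833−0.06368) + 101 = 49·0.00354/0.05465 + 101 ≈ 104.17 → 104.
CO 7.27: bracket 6.76–9.59 → index 51–100; slope 49/2.83, offset 0.51.
AQI = 51 + 49/2.83·0.51 ≈ 59.83 ⇒ 60.
PM2.5: 173.393 ∈ [112.377, 231.562] ↔ index [51, 100].
51 + (173.393−112.377)·(100−51)/(231.562−112.377) = 51 + 61.016·49/119.185 ≈ 76.09, so AQI = 76.
Sub-indices: O₃→104, CO→60, PM2.5→76. Ranked high→low: 104, 76, 60. Second-highest sub-index = 76.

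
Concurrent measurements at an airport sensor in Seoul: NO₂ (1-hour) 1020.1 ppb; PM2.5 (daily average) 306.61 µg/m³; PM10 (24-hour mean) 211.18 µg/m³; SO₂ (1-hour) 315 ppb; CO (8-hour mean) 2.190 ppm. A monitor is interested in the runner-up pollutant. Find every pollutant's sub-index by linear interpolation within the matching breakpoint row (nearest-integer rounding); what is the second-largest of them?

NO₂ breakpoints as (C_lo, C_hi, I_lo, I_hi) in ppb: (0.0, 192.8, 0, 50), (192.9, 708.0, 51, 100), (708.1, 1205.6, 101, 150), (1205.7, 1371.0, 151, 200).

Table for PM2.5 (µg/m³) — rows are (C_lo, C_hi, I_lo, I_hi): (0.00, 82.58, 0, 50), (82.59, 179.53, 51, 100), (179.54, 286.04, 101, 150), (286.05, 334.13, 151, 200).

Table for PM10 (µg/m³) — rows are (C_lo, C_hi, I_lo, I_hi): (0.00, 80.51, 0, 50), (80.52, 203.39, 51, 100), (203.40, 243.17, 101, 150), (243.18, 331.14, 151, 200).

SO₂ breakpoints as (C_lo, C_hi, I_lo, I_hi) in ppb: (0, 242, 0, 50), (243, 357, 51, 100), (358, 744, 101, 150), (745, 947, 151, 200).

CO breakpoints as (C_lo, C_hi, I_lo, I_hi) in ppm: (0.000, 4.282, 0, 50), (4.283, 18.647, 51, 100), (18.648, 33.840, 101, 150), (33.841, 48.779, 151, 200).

NO₂: 1020.1 lies in 708.1–1205.6, so I_lo=101, I_hi=150, C_lo=708.1, C_hi=1205.6.
(150−101)/(1205.6−708.1) × (1020.1−708.1) + 101 = 49/497.5 × 312.0 + 101 ≈ 131.73 → 132.
PM2.5 306.61: bracket 286.05–334.13 → index 151–200; slope 49/48.08, offset 20.56.
AQI = 151 + 49/48.08·20.56 ≈ 171.95 ⇒ 172.
PM10: 211.18 ∈ [203.40, 243.17] ↔ index [101, 150].
101 + (211.18−203.40)·(150−101)/(243.17−203.40) = 101 + 7.78·49/39.77 ≈ 110.59, so AQI = 111.
SO₂ 315: bracket 243–357 → index 51–100; slope 49/114, offset 72.
AQI = 51 + 49/114·72 ≈ 81.95 ⇒ 82.
CO: row 0.000–4.282 (AQI 0–50). (50−0)·(2.190−0.000)/(4.282−0.000) + 0 = 50·2.190/4.282 + 0 ≈ 25.57 → 26.
Sub-indices: NO₂→132, PM2.5→172, PM10→111, SO₂→82, CO→26. Ranked high→low: 172, 132, 111, 82, 26. Second-highest sub-index = 132.

132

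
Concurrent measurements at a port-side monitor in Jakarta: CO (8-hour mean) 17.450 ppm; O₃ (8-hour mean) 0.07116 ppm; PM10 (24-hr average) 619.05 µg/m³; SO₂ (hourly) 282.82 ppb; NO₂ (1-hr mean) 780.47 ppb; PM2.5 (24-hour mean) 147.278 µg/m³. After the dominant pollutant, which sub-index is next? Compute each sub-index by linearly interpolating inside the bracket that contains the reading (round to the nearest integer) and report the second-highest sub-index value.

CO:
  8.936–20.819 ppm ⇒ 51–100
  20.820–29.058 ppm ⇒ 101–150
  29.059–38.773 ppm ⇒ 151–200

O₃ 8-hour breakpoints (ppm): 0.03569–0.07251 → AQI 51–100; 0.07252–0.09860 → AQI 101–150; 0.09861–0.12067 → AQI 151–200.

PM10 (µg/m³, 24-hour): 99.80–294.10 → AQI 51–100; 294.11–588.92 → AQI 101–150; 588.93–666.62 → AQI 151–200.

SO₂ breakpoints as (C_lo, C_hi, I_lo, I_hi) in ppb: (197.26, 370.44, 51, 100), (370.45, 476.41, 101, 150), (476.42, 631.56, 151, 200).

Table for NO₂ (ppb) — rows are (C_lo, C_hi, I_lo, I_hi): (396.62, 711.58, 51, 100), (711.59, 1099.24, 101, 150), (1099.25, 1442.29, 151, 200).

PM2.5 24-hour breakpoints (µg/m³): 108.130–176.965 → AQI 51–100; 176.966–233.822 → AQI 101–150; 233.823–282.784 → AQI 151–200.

110

CO: row 8.936–20.819 (AQI 51–100). (100−51)·(17.450−8.936)/(20.819−8.936) + 51 = 49·8.514/11.883 + 51 ≈ 86.11 → 86.
O₃: row 0.03569–0.07251 (AQI 51–100). (100−51)·(0.07116−0.03569)/(0.07251−0.03569) + 51 = 49·0.03547/0.03682 + 51 ≈ 98.20 → 98.
PM10: 619.05 lies in 588.93–666.62, so I_lo=151, I_hi=200, C_lo=588.93, C_hi=666.62.
(200−151)/(666.62−588.93) × (619.05−588.93) + 151 = 49/77.69 × 30.12 + 151 ≈ 170.00 → 170.
SO₂: 282.82 lies in 197.26–370.44, so I_lo=51, I_hi=100, C_lo=197.26, C_hi=370.44.
(100−51)/(370.44−197.26) × (282.82−197.26) + 51 = 49/173.18 × 85.56 + 51 ≈ 75.21 → 75.
NO₂: 780.47 ∈ [711.59, 1099.24] ↔ index [101, 150].
101 + (780.47−711.59)·(150−101)/(1099.24−711.59) = 101 + 68.88·49/387.65 ≈ 109.71, so AQI = 110.
PM2.5: row 108.130–176.965 (AQI 51–100). (100−51)·(147.278−108.130)/(176.965−108.130) + 51 = 49·39.148/68.835 + 51 ≈ 78.87 → 79.
Sub-indices: CO→86, O₃→98, PM10→170, SO₂→75, NO₂→110, PM2.5→79. Ranked high→low: 170, 110, 98, 86, 79, 75. Second-highest sub-index = 110.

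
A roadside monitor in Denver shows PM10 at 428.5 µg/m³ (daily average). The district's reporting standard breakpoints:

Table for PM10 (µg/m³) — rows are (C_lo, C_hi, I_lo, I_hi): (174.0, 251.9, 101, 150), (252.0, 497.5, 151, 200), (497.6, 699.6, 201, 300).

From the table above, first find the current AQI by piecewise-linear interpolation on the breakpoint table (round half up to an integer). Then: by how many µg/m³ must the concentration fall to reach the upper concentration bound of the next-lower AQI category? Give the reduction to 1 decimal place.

176.6

PM10: 428.5 lies in 252.0–497.5, so I_lo=151, I_hi=200, C_lo=252.0, C_hi=497.5.
(200−151)/(497.5−252.0) × (428.5−252.0) + 151 = 49/245.5 × 176.5 + 151 ≈ 186.23 → 186.
Current AQI 186 is in the Unhealthy range (151–200). The next-lower category tops out at AQI 150, whose upper concentration bound is 251.9 µg/m³.
Reduction needed = 428.5 − 251.9 = 176.6 µg/m³.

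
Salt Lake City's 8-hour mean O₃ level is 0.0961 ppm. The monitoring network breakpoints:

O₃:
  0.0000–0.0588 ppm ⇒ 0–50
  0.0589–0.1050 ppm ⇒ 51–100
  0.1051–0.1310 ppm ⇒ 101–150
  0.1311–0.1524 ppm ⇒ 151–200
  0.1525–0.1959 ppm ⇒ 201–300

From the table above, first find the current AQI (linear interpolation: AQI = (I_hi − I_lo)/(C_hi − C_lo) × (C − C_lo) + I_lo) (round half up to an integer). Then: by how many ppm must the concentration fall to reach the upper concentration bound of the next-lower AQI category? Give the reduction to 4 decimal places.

O₃: 0.0961 lies in 0.0589–0.1050, so I_lo=51, I_hi=100, C_lo=0.0589, C_hi=0.1050.
(100−51)/(0.1050−0.0589) × (0.0961−0.0589) + 51 = 49/0.0461 × 0.0372 + 51 ≈ 90.54 → 91.
Current AQI 91 is in the Moderate range (51–100). The next-lower category tops out at AQI 50, whose upper concentration bound is 0.0588 ppm.
Reduction needed = 0.0961 − 0.0588 = 0.0373 ppm.

0.0373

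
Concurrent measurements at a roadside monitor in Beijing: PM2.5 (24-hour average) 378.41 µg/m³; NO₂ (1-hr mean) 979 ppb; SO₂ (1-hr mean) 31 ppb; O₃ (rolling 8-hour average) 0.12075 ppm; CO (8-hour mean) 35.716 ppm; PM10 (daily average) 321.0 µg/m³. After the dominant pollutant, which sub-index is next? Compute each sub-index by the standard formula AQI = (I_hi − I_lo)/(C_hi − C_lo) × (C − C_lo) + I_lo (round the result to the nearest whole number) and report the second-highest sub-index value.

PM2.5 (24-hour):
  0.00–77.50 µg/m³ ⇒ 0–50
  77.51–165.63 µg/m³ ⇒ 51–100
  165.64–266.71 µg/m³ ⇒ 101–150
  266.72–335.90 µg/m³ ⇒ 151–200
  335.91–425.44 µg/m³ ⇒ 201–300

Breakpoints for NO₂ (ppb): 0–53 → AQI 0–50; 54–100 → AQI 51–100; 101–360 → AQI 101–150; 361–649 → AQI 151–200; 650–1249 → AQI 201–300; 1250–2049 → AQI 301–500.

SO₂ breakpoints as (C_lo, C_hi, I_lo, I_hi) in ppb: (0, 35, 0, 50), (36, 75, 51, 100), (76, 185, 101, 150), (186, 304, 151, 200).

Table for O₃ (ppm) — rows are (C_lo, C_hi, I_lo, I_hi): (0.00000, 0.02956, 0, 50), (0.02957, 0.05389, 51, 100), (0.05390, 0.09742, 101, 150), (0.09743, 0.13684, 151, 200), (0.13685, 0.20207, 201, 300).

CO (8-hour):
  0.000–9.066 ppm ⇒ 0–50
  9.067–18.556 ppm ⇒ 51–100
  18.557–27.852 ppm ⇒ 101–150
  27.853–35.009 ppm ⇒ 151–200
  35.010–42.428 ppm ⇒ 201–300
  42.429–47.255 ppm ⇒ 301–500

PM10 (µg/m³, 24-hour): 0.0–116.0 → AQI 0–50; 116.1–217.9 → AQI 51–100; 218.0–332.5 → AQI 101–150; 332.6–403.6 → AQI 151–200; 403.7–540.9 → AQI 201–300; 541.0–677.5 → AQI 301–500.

248

PM2.5: 378.41 lies in 335.91–425.44, so I_lo=201, I_hi=300, C_lo=335.91, C_hi=425.44.
(300−201)/(425.44−335.91) × (378.41−335.91) + 201 = 99/89.53 × 42.50 + 201 ≈ 248.00 → 248.
NO₂ 979: bracket 650–1249 → index 201–300; slope 99/599, offset 329.
AQI = 201 + 99/599·329 ≈ 255.38 ⇒ 255.
SO₂: row 0–35 (AQI 0–50). (50−0)·(31−0)/(35−0) + 0 = 50·31/35 + 0 ≈ 44.29 → 44.
O₃ 0.12075: bracket 0.09743–0.13684 → index 151–200; slope 49/0.03941, offset 0.02332.
AQI = 151 + 49/0.03941·0.02332 ≈ 179.99 ⇒ 180.
CO 35.716: bracket 35.010–42.428 → index 201–300; slope 99/7.418, offset 0.706.
AQI = 201 + 99/7.418·0.706 ≈ 210.42 ⇒ 210.
PM10: 321.0 ∈ [218.0, 332.5] ↔ index [101, 150].
101 + (321.0−218.0)·(150−101)/(332.5−218.0) = 101 + 103.0·49/114.5 ≈ 145.08, so AQI = 145.
Sub-indices: PM2.5→248, NO₂→255, SO₂→44, O₃→180, CO→210, PM10→145. Ranked high→low: 255, 248, 210, 180, 145, 44. Second-highest sub-index = 248.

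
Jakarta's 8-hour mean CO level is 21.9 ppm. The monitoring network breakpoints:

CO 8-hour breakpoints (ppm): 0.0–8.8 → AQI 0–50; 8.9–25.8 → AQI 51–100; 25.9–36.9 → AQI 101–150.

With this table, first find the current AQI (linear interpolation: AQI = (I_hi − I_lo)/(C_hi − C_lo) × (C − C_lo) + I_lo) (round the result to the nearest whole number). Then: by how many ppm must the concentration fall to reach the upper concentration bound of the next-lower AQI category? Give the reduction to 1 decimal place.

CO: 21.9 ∈ [8.9, 25.8] ↔ index [51, 100].
51 + (21.9−8.9)·(100−51)/(25.8−8.9) = 51 + 13.0·49/16.9 ≈ 88.69, so AQI = 89.
Current AQI 89 is in the Moderate range (51–100). The next-lower category tops out at AQI 50, whose upper concentration bound is 8.8 ppm.
Reduction needed = 21.9 − 8.8 = 13.1 ppm.

13.1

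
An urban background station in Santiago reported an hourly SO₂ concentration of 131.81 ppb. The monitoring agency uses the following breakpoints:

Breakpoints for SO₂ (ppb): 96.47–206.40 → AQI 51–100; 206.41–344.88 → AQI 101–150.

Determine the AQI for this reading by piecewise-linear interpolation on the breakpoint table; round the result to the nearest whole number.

SO₂: row 96.47–206.40 (AQI 51–100). (100−51)·(131.81−96.47)/(206.40−96.47) + 51 = 49·35.34/109.93 + 51 ≈ 66.75 → 67.

67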